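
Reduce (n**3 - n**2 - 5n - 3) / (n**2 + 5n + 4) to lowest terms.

(n**2 - 2n - 3)/(n + 4)

Euclidean algorithm in ℚ[n]:
  n**3 - n**2 - 5n - 3 = (n - 6)(n**2 + 5n + 4) + (21n + 21)
  n**2 + 5n + 4 = ((1/21)n + 4/21)(21n + 21) + (0)
Last nonzero remainder: 21n + 21. Dividing through by 21 gives the monic gcd n + 1.
Cancel n + 1 from numerator and denominator to get the reduced form.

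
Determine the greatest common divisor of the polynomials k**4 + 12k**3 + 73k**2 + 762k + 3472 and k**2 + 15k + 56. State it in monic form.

k**2 + 15k + 56

Euclidean algorithm in ℚ[k]:
  k**4 + 12k**3 + 73k**2 + 762k + 3472 = (k**2 - 3k + 62)(k**2 + 15k + 56) + (0)
The last nonzero remainder k**2 + 15k + 56 is already monic.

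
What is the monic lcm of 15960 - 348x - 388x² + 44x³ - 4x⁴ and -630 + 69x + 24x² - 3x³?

Apply the Euclidean algorithm:
  -4x⁴ + 44x³ - 388x² - 348x + 15960 = ((4/3)x - 4)(-3x³ + 24x² + 69x - 630) + (-384x² + 768x + 13440)
  -3x³ + 24x² + 69x - 630 = ((1/128)x - 3/64)(-384x² + 768x + 13440) + (0)
Last nonzero remainder: -384x² + 768x + 13440. Dividing through by -384 gives the monic gcd x² - 2x - 35.
Then lcm(f, g) = f·g / gcd(f, g); expanding and making the result monic gives the answer.

23940 - 4512x - 495x² + 163x³ - 17x⁴ + x⁵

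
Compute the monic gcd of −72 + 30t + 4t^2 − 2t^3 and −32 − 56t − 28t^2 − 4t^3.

4 + t

Euclidean algorithm in ℚ[t]:
  −2t^3 + 4t^2 + 30t − 72 = (1/2)(−4t^3 − 28t^2 − 56t − 32) + (18t^2 + 58t − 56)
  −4t^3 − 28t^2 − 56t − 32 = (−(2/9)t − 68/81)(18t^2 + 58t − 56) + (−(1600/81)t − 6400/81)
  18t^2 + 58t − 56 = (−(729/800)t + 567/800)(−(1600/81)t − 6400/81) + (0)
Last nonzero remainder: −(1600/81)t − 6400/81. Dividing through by −1600/81 gives the monic gcd t + 4.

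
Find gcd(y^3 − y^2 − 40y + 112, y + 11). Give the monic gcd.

1

Euclidean algorithm in ℚ[y]:
  y^3 − y^2 − 40y + 112 = (y^2 − 12y + 92)(y + 11) + (−900)
  y + 11 = (−(1/900)y − 11/900)(−900) + (0)
The last nonzero remainder is the constant −900, so the polynomials are coprime and gcd = 1.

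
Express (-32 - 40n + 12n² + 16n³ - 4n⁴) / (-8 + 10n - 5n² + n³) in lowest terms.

Repeated division with remainder:
  -4n⁴ + 16n³ + 12n² - 40n - 32 = (-4n - 4)(n³ - 5n² + 10n - 8) + (32n² - 32n - 64)
  n³ - 5n² + 10n - 8 = ((1/32)n - 1/8)(32n² - 32n - 64) + (8n - 16)
  32n² - 32n - 64 = (4n + 4)(8n - 16) + (0)
Last nonzero remainder: 8n - 16. Dividing through by 8 gives the monic gcd n - 2.
Cancel n - 2 from numerator and denominator to get the reduced form.

(16 + 28n + 8n² - 4n³)/(4 - 3n + n²)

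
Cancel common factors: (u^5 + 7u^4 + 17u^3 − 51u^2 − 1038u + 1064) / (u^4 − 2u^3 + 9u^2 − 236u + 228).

(u^2 + 3u − 28)/(u − 6)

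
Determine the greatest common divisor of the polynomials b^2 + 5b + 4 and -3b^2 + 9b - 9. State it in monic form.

1

By polynomial division,
  b^2 + 5b + 4 = (-1/3)(-3b^2 + 9b - 9) + (8b + 1)
  -3b^2 + 9b - 9 = (-(3/8)b + 75/64)(8b + 1) + (-651/64)
  8b + 1 = (-(512/651)b - 64/651)(-651/64) + (0)
The last nonzero remainder is the constant -651/64, so the polynomials are coprime and gcd = 1.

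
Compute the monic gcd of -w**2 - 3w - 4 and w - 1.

1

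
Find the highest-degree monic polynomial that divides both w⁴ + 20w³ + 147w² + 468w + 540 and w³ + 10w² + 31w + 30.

Apply the Euclidean algorithm:
  w⁴ + 20w³ + 147w² + 468w + 540 = (w + 10)(w³ + 10w² + 31w + 30) + (16w² + 128w + 240)
  w³ + 10w² + 31w + 30 = ((1/16)w + 1/8)(16w² + 128w + 240) + (0)
Last nonzero remainder: 16w² + 128w + 240. Dividing through by 16 gives the monic gcd w² + 8w + 15.

w² + 8w + 15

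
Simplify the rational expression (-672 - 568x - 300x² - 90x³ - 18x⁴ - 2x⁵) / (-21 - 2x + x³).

(-96 - 40x - 12x² - 2x³)/(-3 + x)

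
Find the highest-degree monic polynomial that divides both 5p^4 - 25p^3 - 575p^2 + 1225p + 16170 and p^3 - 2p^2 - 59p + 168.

By polynomial division,
  5p^4 - 25p^3 - 575p^2 + 1225p + 16170 = (5p - 15)(p^3 - 2p^2 - 59p + 168) + (-310p^2 - 500p + 18690)
  p^3 - 2p^2 - 59p + 168 = (-(1/310)p + 56/4805)(-310p^2 - 500p + 18690) + ((6840/961)p - 47880/961)
  -310p^2 - 500p + 18690 = (-(29791/684)p - 85529/228)((6840/961)p - 47880/961) + (0)
Last nonzero remainder: (6840/961)p - 47880/961. Dividing through by 6840/961 gives the monic gcd p - 7.

p - 7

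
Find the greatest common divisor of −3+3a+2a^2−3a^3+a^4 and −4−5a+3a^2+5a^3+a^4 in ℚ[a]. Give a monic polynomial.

By polynomial division,
  a^4−3a^3+2a^2+3a−3 = (a^4+5a^3+3a^2−5a−4) + (−8a^3−a^2+8a+1)
  a^4+5a^3+3a^2−5a−4 = (−(1/8)a−39/64)(−8a^3−a^2+8a+1) + ((217/64)a^2−217/64)
  −8a^3−a^2+8a+1 = (−(512/217)a−64/217)((217/64)a^2−217/64) + (0)
Last nonzero remainder: (217/64)a^2−217/64. Dividing through by 217/64 gives the monic gcd a^2−1.

−1+a^2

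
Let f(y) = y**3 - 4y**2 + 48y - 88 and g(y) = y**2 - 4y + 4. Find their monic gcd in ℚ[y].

By polynomial division,
  y**3 - 4y**2 + 48y - 88 = (y)(y**2 - 4y + 4) + (44y - 88)
  y**2 - 4y + 4 = ((1/44)y - 1/22)(44y - 88) + (0)
Last nonzero remainder: 44y - 88. Dividing through by 44 gives the monic gcd y - 2.

y - 2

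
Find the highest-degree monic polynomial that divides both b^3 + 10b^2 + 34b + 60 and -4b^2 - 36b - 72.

Euclidean algorithm in ℚ[b]:
  b^3 + 10b^2 + 34b + 60 = (-(1/4)b - 1/4)(-4b^2 - 36b - 72) + (7b + 42)
  -4b^2 - 36b - 72 = (-(4/7)b - 12/7)(7b + 42) + (0)
Last nonzero remainder: 7b + 42. Dividing through by 7 gives the monic gcd b + 6.

b + 6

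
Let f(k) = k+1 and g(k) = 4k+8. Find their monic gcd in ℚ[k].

Apply the Euclidean algorithm:
  k+1 = (1/4)(4k+8) + (-1)
  4k+8 = (-4k-8)(-1) + (0)
The last nonzero remainder is the constant -1, so the polynomials are coprime and gcd = 1.

1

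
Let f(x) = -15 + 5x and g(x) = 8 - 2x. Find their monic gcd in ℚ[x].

Apply the Euclidean algorithm:
  5x - 15 = (-5/2)(-2x + 8) + (5)
  -2x + 8 = (-(2/5)x + 8/5)(5) + (0)
The last nonzero remainder is the constant 5, so the polynomials are coprime and gcd = 1.

1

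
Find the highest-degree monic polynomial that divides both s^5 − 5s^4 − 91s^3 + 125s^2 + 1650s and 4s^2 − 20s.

s^2 − 5s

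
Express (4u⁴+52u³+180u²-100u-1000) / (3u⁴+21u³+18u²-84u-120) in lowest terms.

By polynomial division,
  4u⁴+52u³+180u²-100u-1000 = (4/3)(3u⁴+21u³+18u²-84u-120) + (24u³+156u²+12u-840)
  3u⁴+21u³+18u²-84u-120 = ((1/8)u+1/16)(24u³+156u²+12u-840) + ((27/4)u²+(81/4)u-135/2)
  24u³+156u²+12u-840 = ((32/9)u+112/9)((27/4)u²+(81/4)u-135/2) + (0)
Last nonzero remainder: (27/4)u²+(81/4)u-135/2. Dividing through by 27/4 gives the monic gcd u²+3u-10.
Cancel u²+3u-10 from numerator and denominator to get the reduced form.

(4u²+40u+100)/(3u²+12u+12)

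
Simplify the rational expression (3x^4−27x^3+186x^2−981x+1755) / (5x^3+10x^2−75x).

Apply the Euclidean algorithm:
  3x^4−27x^3+186x^2−981x+1755 = ((3/5)x−33/5)(5x^3+10x^2−75x) + (297x^2−1476x+1755)
  5x^3+10x^2−75x = ((5/297)x+1150/9801)(297x^2−1476x+1755) + ((74750/1089)x−74750/363)
  297x^2−1476x+1755 = ((323433/74750)x−9801/1150)((74750/1089)x−74750/363) + (0)
Last nonzero remainder: (74750/1089)x−74750/363. Dividing through by 74750/1089 gives the monic gcd x−3.
Cancel x−3 from numerator and denominator to get the reduced form.

(3x^3−18x^2+132x−585)/(5x^2+25x)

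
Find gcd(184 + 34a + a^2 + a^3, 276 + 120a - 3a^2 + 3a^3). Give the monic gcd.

46 - 3a + a^2

By polynomial division,
  a^3 + a^2 + 34a + 184 = (1/3)(3a^3 - 3a^2 + 120a + 276) + (2a^2 - 6a + 92)
  3a^3 - 3a^2 + 120a + 276 = ((3/2)a + 3)(2a^2 - 6a + 92) + (0)
Last nonzero remainder: 2a^2 - 6a + 92. Dividing through by 2 gives the monic gcd a^2 - 3a + 46.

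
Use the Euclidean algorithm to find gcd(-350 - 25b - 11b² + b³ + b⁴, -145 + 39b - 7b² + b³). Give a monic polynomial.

Euclidean algorithm in ℚ[b]:
  b⁴ + b³ - 11b² - 25b - 350 = (b + 8)(b³ - 7b² + 39b - 145) + (6b² - 192b + 810)
  b³ - 7b² + 39b - 145 = ((1/6)b + 25/6)(6b² - 192b + 810) + (704b - 3520)
  6b² - 192b + 810 = ((3/352)b - 81/352)(704b - 3520) + (0)
Last nonzero remainder: 704b - 3520. Dividing through by 704 gives the monic gcd b - 5.

-5 + b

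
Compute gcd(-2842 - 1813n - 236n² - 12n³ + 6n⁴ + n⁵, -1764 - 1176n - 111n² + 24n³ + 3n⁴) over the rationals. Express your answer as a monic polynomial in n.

-98 - 49n + 2n² + n³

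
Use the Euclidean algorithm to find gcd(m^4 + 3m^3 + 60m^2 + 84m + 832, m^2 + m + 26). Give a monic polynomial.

m^2 + m + 26

Apply the Euclidean algorithm:
  m^4 + 3m^3 + 60m^2 + 84m + 832 = (m^2 + 2m + 32)(m^2 + m + 26) + (0)
The last nonzero remainder m^2 + m + 26 is already monic.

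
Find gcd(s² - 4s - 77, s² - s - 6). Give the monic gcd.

By polynomial division,
  s² - 4s - 77 = (s² - s - 6) + (-3s - 71)
  s² - s - 6 = (-(1/3)s + 74/9)(-3s - 71) + (5200/9)
  -3s - 71 = (-(27/5200)s - 639/5200)(5200/9) + (0)
The last nonzero remainder is the constant 5200/9, so the polynomials are coprime and gcd = 1.

1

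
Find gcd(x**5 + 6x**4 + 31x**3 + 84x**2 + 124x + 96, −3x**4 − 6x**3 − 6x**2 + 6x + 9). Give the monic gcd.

By polynomial division,
  x**5 + 6x**4 + 31x**3 + 84x**2 + 124x + 96 = (−(1/3)x − 4/3)(−3x**4 − 6x**3 − 6x**2 + 6x + 9) + (21x**3 + 78x**2 + 135x + 108)
  −3x**4 − 6x**3 − 6x**2 + 6x + 9 = (−(1/7)x + 12/49)(21x**3 + 78x**2 + 135x + 108) + (−(285/49)x**2 − (570/49)x − 855/49)
  21x**3 + 78x**2 + 135x + 108 = (−(343/95)x − 588/95)(−(285/49)x**2 − (570/49)x − 855/49) + (0)
Last nonzero remainder: −(285/49)x**2 − (570/49)x − 855/49. Dividing through by −285/49 gives the monic gcd x**2 + 2x + 3.

x**2 + 2x + 3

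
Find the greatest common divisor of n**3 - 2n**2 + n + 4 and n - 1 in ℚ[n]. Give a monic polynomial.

Repeated division with remainder:
  n**3 - 2n**2 + n + 4 = (n**2 - n)(n - 1) + (4)
  n - 1 = ((1/4)n - 1/4)(4) + (0)
The last nonzero remainder is the constant 4, so the polynomials are coprime and gcd = 1.

1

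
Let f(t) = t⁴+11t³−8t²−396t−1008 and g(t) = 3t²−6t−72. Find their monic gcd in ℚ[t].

t²−2t−24

By polynomial division,
  t⁴+11t³−8t²−396t−1008 = ((1/3)t²+(13/3)t+14)(3t²−6t−72) + (0)
Last nonzero remainder: 3t²−6t−72. Dividing through by 3 gives the monic gcd t²−2t−24.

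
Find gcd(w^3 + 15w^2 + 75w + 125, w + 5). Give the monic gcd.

Repeated division with remainder:
  w^3 + 15w^2 + 75w + 125 = (w^2 + 10w + 25)(w + 5) + (0)
The last nonzero remainder w + 5 is already monic.

w + 5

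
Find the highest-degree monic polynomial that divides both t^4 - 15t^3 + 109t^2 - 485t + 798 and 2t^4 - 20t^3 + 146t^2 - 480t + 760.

Euclidean algorithm in ℚ[t]:
  t^4 - 15t^3 + 109t^2 - 485t + 798 = (1/2)(2t^4 - 20t^3 + 146t^2 - 480t + 760) + (-5t^3 + 36t^2 - 245t + 418)
  2t^4 - 20t^3 + 146t^2 - 480t + 760 = (-(2/5)t + 28/25)(-5t^3 + 36t^2 - 245t + 418) + ((192/25)t^2 - (192/5)t + 7296/25)
  -5t^3 + 36t^2 - 245t + 418 = (-(125/192)t + 275/192)((192/25)t^2 - (192/5)t + 7296/25) + (0)
Last nonzero remainder: (192/25)t^2 - (192/5)t + 7296/25. Dividing through by 192/25 gives the monic gcd t^2 - 5t + 38.

t^2 - 5t + 38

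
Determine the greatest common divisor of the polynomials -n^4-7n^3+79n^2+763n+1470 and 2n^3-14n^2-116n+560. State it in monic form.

Repeated division with remainder:
  -n^4-7n^3+79n^2+763n+1470 = (-(1/2)n-7)(2n^3-14n^2-116n+560) + (-77n^2+231n+5390)
  2n^3-14n^2-116n+560 = (-(2/77)n+8/77)(-77n^2+231n+5390) + (0)
Last nonzero remainder: -77n^2+231n+5390. Dividing through by -77 gives the monic gcd n^2-3n-70.

n^2-3n-70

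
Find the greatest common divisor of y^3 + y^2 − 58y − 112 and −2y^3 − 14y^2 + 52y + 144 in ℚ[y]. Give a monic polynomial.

Euclidean algorithm in ℚ[y]:
  y^3 + y^2 − 58y − 112 = (−1/2)(−2y^3 − 14y^2 + 52y + 144) + (−6y^2 − 32y − 40)
  −2y^3 − 14y^2 + 52y + 144 = ((1/3)y + 5/9)(−6y^2 − 32y − 40) + ((748/9)y + 1496/9)
  −6y^2 − 32y − 40 = (−(27/374)y − 45/187)((748/9)y + 1496/9) + (0)
Last nonzero remainder: (748/9)y + 1496/9. Dividing through by 748/9 gives the monic gcd y + 2.

y + 2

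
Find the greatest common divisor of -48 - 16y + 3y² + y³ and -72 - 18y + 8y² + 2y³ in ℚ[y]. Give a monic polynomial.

Repeated division with remainder:
  y³ + 3y² - 16y - 48 = (1/2)(2y³ + 8y² - 18y - 72) + (-y² - 7y - 12)
  2y³ + 8y² - 18y - 72 = (-2y + 6)(-y² - 7y - 12) + (0)
Last nonzero remainder: -y² - 7y - 12. Dividing through by -1 gives the monic gcd y² + 7y + 12.

12 + 7y + y²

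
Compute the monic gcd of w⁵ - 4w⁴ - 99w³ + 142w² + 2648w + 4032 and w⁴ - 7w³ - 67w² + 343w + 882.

w³ - 67w - 126

Repeated division with remainder:
  w⁵ - 4w⁴ - 99w³ + 142w² + 2648w + 4032 = (w + 3)(w⁴ - 7w³ - 67w² + 343w + 882) + (-11w³ + 737w + 1386)
  w⁴ - 7w³ - 67w² + 343w + 882 = (-(1/11)w + 7/11)(-11w³ + 737w + 1386) + (0)
Last nonzero remainder: -11w³ + 737w + 1386. Dividing through by -11 gives the monic gcd w³ - 67w - 126.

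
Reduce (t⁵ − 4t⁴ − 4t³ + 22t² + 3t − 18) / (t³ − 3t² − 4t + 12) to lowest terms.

(t³ − 3t² − t + 3)/(t − 2)

Repeated division with remainder:
  t⁵ − 4t⁴ − 4t³ + 22t² + 3t − 18 = (t² − t − 3)(t³ − 3t² − 4t + 12) + (−3t² + 3t + 18)
  t³ − 3t² − 4t + 12 = (−(1/3)t + 2/3)(−3t² + 3t + 18) + (0)
Last nonzero remainder: −3t² + 3t + 18. Dividing through by −3 gives the monic gcd t² − t − 6.
Cancel t² − t − 6 from numerator and denominator to get the reduced form.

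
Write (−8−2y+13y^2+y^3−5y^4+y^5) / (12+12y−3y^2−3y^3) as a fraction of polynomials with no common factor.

(−4+y+4y^2−y^3)/(6+3y)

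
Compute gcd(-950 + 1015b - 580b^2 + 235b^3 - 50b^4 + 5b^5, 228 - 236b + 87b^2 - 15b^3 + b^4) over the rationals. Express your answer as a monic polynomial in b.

By polynomial division,
  5b^5 - 50b^4 + 235b^3 - 580b^2 + 1015b - 950 = (5b + 25)(b^4 - 15b^3 + 87b^2 - 236b + 228) + (175b^3 - 1575b^2 + 5775b - 6650)
  b^4 - 15b^3 + 87b^2 - 236b + 228 = ((1/175)b - 6/175)(175b^3 - 1575b^2 + 5775b - 6650) + (0)
Last nonzero remainder: 175b^3 - 1575b^2 + 5775b - 6650. Dividing through by 175 gives the monic gcd b^3 - 9b^2 + 33b - 38.

-38 + 33b - 9b^2 + b^3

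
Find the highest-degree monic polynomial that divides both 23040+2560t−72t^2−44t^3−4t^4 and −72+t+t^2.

Euclidean algorithm in ℚ[t]:
  −4t^4−44t^3−72t^2+2560t+23040 = (−4t^2−40t−320)(t^2+t−72) + (0)
The last nonzero remainder t^2+t−72 is already monic.

−72+t+t^2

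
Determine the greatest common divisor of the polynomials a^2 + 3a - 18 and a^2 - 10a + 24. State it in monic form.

1

Repeated division with remainder:
  a^2 + 3a - 18 = (a^2 - 10a + 24) + (13a - 42)
  a^2 - 10a + 24 = ((1/13)a - 88/169)(13a - 42) + (360/169)
  13a - 42 = ((2197/360)a - 1183/60)(360/169) + (0)
The last nonzero remainder is the constant 360/169, so the polynomials are coprime and gcd = 1.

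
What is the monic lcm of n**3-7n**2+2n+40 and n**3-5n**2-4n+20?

n**4-9n**3+16n**2+36n-80

By polynomial division,
  n**3-7n**2+2n+40 = (n**3-5n**2-4n+20) + (-2n**2+6n+20)
  n**3-5n**2-4n+20 = (-(1/2)n+1)(-2n**2+6n+20) + (0)
Last nonzero remainder: -2n**2+6n+20. Dividing through by -2 gives the monic gcd n**2-3n-10.
Then lcm(f, g) = f·g / gcd(f, g); expanding and making the result monic gives the answer.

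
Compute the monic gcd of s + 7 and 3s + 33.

1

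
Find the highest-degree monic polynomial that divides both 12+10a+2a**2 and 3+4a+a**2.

3+a

By polynomial division,
  2a**2+10a+12 = (2)(a**2+4a+3) + (2a+6)
  a**2+4a+3 = ((1/2)a+1/2)(2a+6) + (0)
Last nonzero remainder: 2a+6. Dividing through by 2 gives the monic gcd a+3.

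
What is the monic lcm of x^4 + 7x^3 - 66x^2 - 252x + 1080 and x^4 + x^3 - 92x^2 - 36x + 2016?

Repeated division with remainder:
  x^4 + 7x^3 - 66x^2 - 252x + 1080 = (x^4 + x^3 - 92x^2 - 36x + 2016) + (6x^3 + 26x^2 - 216x - 936)
  x^4 + x^3 - 92x^2 - 36x + 2016 = ((1/6)x - 5/9)(6x^3 + 26x^2 - 216x - 936) + (-(374/9)x^2 + 1496)
  6x^3 + 26x^2 - 216x - 936 = (-(27/187)x - 117/187)(-(374/9)x^2 + 1496) + (0)
Last nonzero remainder: -(374/9)x^2 + 1496. Dividing through by -374/9 gives the monic gcd x^2 - 36.
Then lcm(f, g) = f·g / gcd(f, g); expanding and making the result monic gives the answer.

x^6 + 8x^5 - 115x^4 - 710x^3 + 4524x^2 + 15192x - 60480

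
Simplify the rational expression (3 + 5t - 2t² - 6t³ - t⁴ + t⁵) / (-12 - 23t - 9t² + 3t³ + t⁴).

Apply the Euclidean algorithm:
  t⁵ - t⁴ - 6t³ - 2t² + 5t + 3 = (t - 4)(t⁴ + 3t³ - 9t² - 23t - 12) + (15t³ - 15t² - 75t - 45)
  t⁴ + 3t³ - 9t² - 23t - 12 = ((1/15)t + 4/15)(15t³ - 15t² - 75t - 45) + (0)
Last nonzero remainder: 15t³ - 15t² - 75t - 45. Dividing through by 15 gives the monic gcd t³ - t² - 5t - 3.
Cancel t³ - t² - 5t - 3 from numerator and denominator to get the reduced form.

(-1 + t²)/(4 + t)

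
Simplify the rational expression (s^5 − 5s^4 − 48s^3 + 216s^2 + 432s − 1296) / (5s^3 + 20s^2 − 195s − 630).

Repeated division with remainder:
  s^5 − 5s^4 − 48s^3 + 216s^2 + 432s − 1296 = ((1/5)s^2 − (9/5)s + 27/5)(5s^3 + 20s^2 − 195s − 630) + (−117s^2 + 351s + 2106)
  5s^3 + 20s^2 − 195s − 630 = (−(5/117)s − 35/117)(−117s^2 + 351s + 2106) + (0)
Last nonzero remainder: −117s^2 + 351s + 2106. Dividing through by −117 gives the monic gcd s^2 − 3s − 18.
Cancel s^2 − 3s − 18 from numerator and denominator to get the reduced form.

(s^3 − 2s^2 − 36s + 72)/(5s + 35)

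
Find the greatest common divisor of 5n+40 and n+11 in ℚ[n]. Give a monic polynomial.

Apply the Euclidean algorithm:
  5n+40 = (5)(n+11) + (−15)
  n+11 = (−(1/15)n−11/15)(−15) + (0)
The last nonzero remainder is the constant −15, so the polynomials are coprime and gcd = 1.

1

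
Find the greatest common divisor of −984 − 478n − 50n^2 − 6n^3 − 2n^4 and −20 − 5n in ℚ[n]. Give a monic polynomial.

Euclidean algorithm in ℚ[n]:
  −2n^4 − 6n^3 − 50n^2 − 478n − 984 = ((2/5)n^3 − (2/5)n^2 + (58/5)n + 246/5)(−5n − 20) + (0)
Last nonzero remainder: −5n − 20. Dividing through by −5 gives the monic gcd n + 4.

4 + n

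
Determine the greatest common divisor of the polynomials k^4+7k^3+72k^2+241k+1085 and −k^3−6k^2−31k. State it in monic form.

k^2+6k+31

By polynomial division,
  k^4+7k^3+72k^2+241k+1085 = (−k−1)(−k^3−6k^2−31k) + (35k^2+210k+1085)
  −k^3−6k^2−31k = (−(1/35)k)(35k^2+210k+1085) + (0)
Last nonzero remainder: 35k^2+210k+1085. Dividing through by 35 gives the monic gcd k^2+6k+31.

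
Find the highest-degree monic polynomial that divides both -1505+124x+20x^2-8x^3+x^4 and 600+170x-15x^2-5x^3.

5+x

Apply the Euclidean algorithm:
  x^4-8x^3+20x^2+124x-1505 = (-(1/5)x+11/5)(-5x^3-15x^2+170x+600) + (87x^2-130x-2825)
  -5x^3-15x^2+170x+600 = (-(5/87)x-1955/7569)(87x^2-130x-2825) + (-(196295/7569)x-981475/7569)
  87x^2-130x-2825 = (-(658503/196295)x+855297/39259)(-(196295/7569)x-981475/7569) + (0)
Last nonzero remainder: -(196295/7569)x-981475/7569. Dividing through by -196295/7569 gives the monic gcd x+5.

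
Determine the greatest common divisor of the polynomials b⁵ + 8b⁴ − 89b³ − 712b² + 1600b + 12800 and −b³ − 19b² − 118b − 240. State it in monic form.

Repeated division with remainder:
  b⁵ + 8b⁴ − 89b³ − 712b² + 1600b + 12800 = (−b² + 11b − 2)(−b³ − 19b² − 118b − 240) + (308b² + 4004b + 12320)
  −b³ − 19b² − 118b − 240 = (−(1/308)b − 3/154)(308b² + 4004b + 12320) + (0)
Last nonzero remainder: 308b² + 4004b + 12320. Dividing through by 308 gives the monic gcd b² + 13b + 40.

b² + 13b + 40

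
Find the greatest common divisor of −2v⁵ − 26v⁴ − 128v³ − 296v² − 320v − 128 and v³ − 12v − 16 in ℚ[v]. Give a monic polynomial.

v² + 4v + 4

Repeated division with remainder:
  −2v⁵ − 26v⁴ − 128v³ − 296v² − 320v − 128 = (−2v² − 26v − 152)(v³ − 12v − 16) + (−640v² − 2560v − 2560)
  v³ − 12v − 16 = (−(1/640)v + 1/160)(−640v² − 2560v − 2560) + (0)
Last nonzero remainder: −640v² − 2560v − 2560. Dividing through by −640 gives the monic gcd v² + 4v + 4.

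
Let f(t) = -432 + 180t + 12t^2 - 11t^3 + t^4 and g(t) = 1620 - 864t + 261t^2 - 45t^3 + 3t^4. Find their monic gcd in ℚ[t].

36 - 12t + t^2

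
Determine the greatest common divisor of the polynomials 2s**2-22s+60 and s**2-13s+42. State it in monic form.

By polynomial division,
  2s**2-22s+60 = (2)(s**2-13s+42) + (4s-24)
  s**2-13s+42 = ((1/4)s-7/4)(4s-24) + (0)
Last nonzero remainder: 4s-24. Dividing through by 4 gives the monic gcd s-6.

s-6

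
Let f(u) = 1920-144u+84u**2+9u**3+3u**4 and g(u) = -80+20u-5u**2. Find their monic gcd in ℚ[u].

16-4u+u**2

By polynomial division,
  3u**4+9u**3+84u**2-144u+1920 = (-(3/5)u**2-(21/5)u-24)(-5u**2+20u-80) + (0)
Last nonzero remainder: -5u**2+20u-80. Dividing through by -5 gives the monic gcd u**2-4u+16.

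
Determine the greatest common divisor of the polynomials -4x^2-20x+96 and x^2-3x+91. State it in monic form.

1

Euclidean algorithm in ℚ[x]:
  -4x^2-20x+96 = (-4)(x^2-3x+91) + (-32x+460)
  x^2-3x+91 = (-(1/32)x-91/256)(-32x+460) + (16289/64)
  -32x+460 = (-(2048/16289)x+29440/16289)(16289/64) + (0)
The last nonzero remainder is the constant 16289/64, so the polynomials are coprime and gcd = 1.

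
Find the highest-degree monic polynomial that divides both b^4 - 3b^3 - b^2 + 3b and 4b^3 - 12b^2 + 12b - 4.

b - 1

Apply the Euclidean algorithm:
  b^4 - 3b^3 - b^2 + 3b = ((1/4)b)(4b^3 - 12b^2 + 12b - 4) + (-4b^2 + 4b)
  4b^3 - 12b^2 + 12b - 4 = (-b + 2)(-4b^2 + 4b) + (4b - 4)
  -4b^2 + 4b = (-b)(4b - 4) + (0)
Last nonzero remainder: 4b - 4. Dividing through by 4 gives the monic gcd b - 1.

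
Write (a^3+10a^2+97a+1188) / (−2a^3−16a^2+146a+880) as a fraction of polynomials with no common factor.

Apply the Euclidean algorithm:
  a^3+10a^2+97a+1188 = (−1/2)(−2a^3−16a^2+146a+880) + (2a^2+170a+1628)
  −2a^3−16a^2+146a+880 = (−a+77)(2a^2+170a+1628) + (−11316a−124476)
  2a^2+170a+1628 = (−(1/5658)a−37/2829)(−11316a−124476) + (0)
Last nonzero remainder: −11316a−124476. Dividing through by −11316 gives the monic gcd a+11.
Cancel a+11 from numerator and denominator to get the reduced form.

(−a^2+a−108)/(2a^2−6a−80)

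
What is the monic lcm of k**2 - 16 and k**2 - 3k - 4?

k**3 + k**2 - 16k - 16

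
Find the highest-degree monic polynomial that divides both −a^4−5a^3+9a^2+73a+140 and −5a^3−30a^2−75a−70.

By polynomial division,
  −a^4−5a^3+9a^2+73a+140 = ((1/5)a−1/5)(−5a^3−30a^2−75a−70) + (18a^2+72a+126)
  −5a^3−30a^2−75a−70 = (−(5/18)a−5/9)(18a^2+72a+126) + (0)
Last nonzero remainder: 18a^2+72a+126. Dividing through by 18 gives the monic gcd a^2+4a+7.

a^2+4a+7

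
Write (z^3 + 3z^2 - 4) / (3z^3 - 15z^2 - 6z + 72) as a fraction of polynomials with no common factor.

(z^2 + z - 2)/(3z^2 - 21z + 36)

By polynomial division,
  z^3 + 3z^2 - 4 = (1/3)(3z^3 - 15z^2 - 6z + 72) + (8z^2 + 2z - 28)
  3z^3 - 15z^2 - 6z + 72 = ((3/8)z - 63/32)(8z^2 + 2z - 28) + ((135/16)z + 135/8)
  8z^2 + 2z - 28 = ((128/135)z - 224/135)((135/16)z + 135/8) + (0)
Last nonzero remainder: (135/16)z + 135/8. Dividing through by 135/16 gives the monic gcd z + 2.
Cancel z + 2 from numerator and denominator to get the reduced form.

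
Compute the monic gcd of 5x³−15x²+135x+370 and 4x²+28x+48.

1

Apply the Euclidean algorithm:
  5x³−15x²+135x+370 = ((5/4)x−25/2)(4x²+28x+48) + (425x+970)
  4x²+28x+48 = ((4/425)x+1604/36125)(425x+970) + (35624/7225)
  425x+970 = ((3070625/35624)x+3504125/17812)(35624/7225) + (0)
The last nonzero remainder is the constant 35624/7225, so the polynomials are coprime and gcd = 1.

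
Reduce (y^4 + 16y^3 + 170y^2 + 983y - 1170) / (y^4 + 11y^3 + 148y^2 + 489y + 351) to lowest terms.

Apply the Euclidean algorithm:
  y^4 + 16y^3 + 170y^2 + 983y - 1170 = (y^4 + 11y^3 + 148y^2 + 489y + 351) + (5y^3 + 22y^2 + 494y - 1521)
  y^4 + 11y^3 + 148y^2 + 489y + 351 = ((1/5)y + 33/25)(5y^3 + 22y^2 + 494y - 1521) + ((504/25)y^2 + (3528/25)y + 58968/25)
  5y^3 + 22y^2 + 494y - 1521 = ((125/504)y - 325/504)((504/25)y^2 + (3528/25)y + 58968/25) + (0)
Last nonzero remainder: (504/25)y^2 + (3528/25)y + 58968/25. Dividing through by 504/25 gives the monic gcd y^2 + 7y + 117.
Cancel y^2 + 7y + 117 from numerator and denominator to get the reduced form.

(y^2 + 9y - 10)/(y^2 + 4y + 3)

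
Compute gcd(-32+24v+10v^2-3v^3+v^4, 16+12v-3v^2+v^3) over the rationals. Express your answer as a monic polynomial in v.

16-4v+v^2

Repeated division with remainder:
  v^4-3v^3+10v^2+24v-32 = (v)(v^3-3v^2+12v+16) + (-2v^2+8v-32)
  v^3-3v^2+12v+16 = (-(1/2)v-1/2)(-2v^2+8v-32) + (0)
Last nonzero remainder: -2v^2+8v-32. Dividing through by -2 gives the monic gcd v^2-4v+16.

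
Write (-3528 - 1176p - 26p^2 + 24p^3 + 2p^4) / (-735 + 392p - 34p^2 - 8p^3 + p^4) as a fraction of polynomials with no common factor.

Apply the Euclidean algorithm:
  2p^4 + 24p^3 - 26p^2 - 1176p - 3528 = (2)(p^4 - 8p^3 - 34p^2 + 392p - 735) + (40p^3 + 42p^2 - 1960p - 2058)
  p^4 - 8p^3 - 34p^2 + 392p - 735 = ((1/40)p - 181/800)(40p^3 + 42p^2 - 1960p - 2058) + ((9801/400)p^2 - 480249/400)
  40p^3 + 42p^2 - 1960p - 2058 = ((16000/9801)p + 5600/3267)((9801/400)p^2 - 480249/400) + (0)
Last nonzero remainder: (9801/400)p^2 - 480249/400. Dividing through by 9801/400 gives the monic gcd p^2 - 49.
Cancel p^2 - 49 from numerator and denominator to get the reduced form.

(72 + 24p + 2p^2)/(15 - 8p + p^2)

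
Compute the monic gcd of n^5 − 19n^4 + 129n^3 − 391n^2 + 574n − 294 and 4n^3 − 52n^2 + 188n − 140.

By polynomial division,
  n^5 − 19n^4 + 129n^3 − 391n^2 + 574n − 294 = ((1/4)n^2 − (3/2)n + 1)(4n^3 − 52n^2 + 188n − 140) + (−22n^2 + 176n − 154)
  4n^3 − 52n^2 + 188n − 140 = (−(2/11)n + 10/11)(−22n^2 + 176n − 154) + (0)
Last nonzero remainder: −22n^2 + 176n − 154. Dividing through by −22 gives the monic gcd n^2 − 8n + 7.

n^2 − 8n + 7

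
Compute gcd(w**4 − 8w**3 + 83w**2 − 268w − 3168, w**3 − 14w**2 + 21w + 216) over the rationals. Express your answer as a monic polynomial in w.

Euclidean algorithm in ℚ[w]:
  w**4 − 8w**3 + 83w**2 − 268w − 3168 = (w + 6)(w**3 − 14w**2 + 21w + 216) + (146w**2 − 610w − 4464)
  w**3 − 14w**2 + 21w + 216 = ((1/146)w − 717/10658)(146w**2 − 610w − 4464) + ((56160/5329)w − 449280/5329)
  146w**2 − 610w − 4464 = ((389017/28080)w + 165199/3120)((56160/5329)w − 449280/5329) + (0)
Last nonzero remainder: (56160/5329)w − 449280/5329. Dividing through by 56160/5329 gives the monic gcd w − 8.

w − 8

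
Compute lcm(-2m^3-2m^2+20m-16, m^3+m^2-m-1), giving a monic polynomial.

m^5+3m^4-7m^3-11m^2+6m+8

Euclidean algorithm in ℚ[m]:
  -2m^3-2m^2+20m-16 = (-2)(m^3+m^2-m-1) + (18m-18)
  m^3+m^2-m-1 = ((1/18)m^2+(1/9)m+1/18)(18m-18) + (0)
Last nonzero remainder: 18m-18. Dividing through by 18 gives the monic gcd m-1.
Then lcm(f, g) = f·g / gcd(f, g); expanding and making the result monic gives the answer.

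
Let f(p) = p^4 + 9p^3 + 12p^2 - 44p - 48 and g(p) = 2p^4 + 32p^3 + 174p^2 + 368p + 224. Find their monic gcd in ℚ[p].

p^2 + 5p + 4

Apply the Euclidean algorithm:
  p^4 + 9p^3 + 12p^2 - 44p - 48 = (1/2)(2p^4 + 32p^3 + 174p^2 + 368p + 224) + (-7p^3 - 75p^2 - 228p - 160)
  2p^4 + 32p^3 + 174p^2 + 368p + 224 = (-(2/7)p - 74/49)(-7p^3 - 75p^2 - 228p - 160) + (-(216/49)p^2 - (1080/49)p - 864/49)
  -7p^3 - 75p^2 - 228p - 160 = ((343/216)p + 245/27)(-(216/49)p^2 - (1080/49)p - 864/49) + (0)
Last nonzero remainder: -(216/49)p^2 - (1080/49)p - 864/49. Dividing through by -216/49 gives the monic gcd p^2 + 5p + 4.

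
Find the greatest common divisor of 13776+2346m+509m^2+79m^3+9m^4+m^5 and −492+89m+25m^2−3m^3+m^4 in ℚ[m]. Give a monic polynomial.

By polynomial division,
  m^5+9m^4+79m^3+509m^2+2346m+13776 = (m+12)(m^4−3m^3+25m^2+89m−492) + (90m^3+120m^2+1770m+19680)
  m^4−3m^3+25m^2+89m−492 = ((1/90)m−13/270)(90m^3+120m^2+1770m+19680) + ((100/9)m^2−(400/9)m+4100/9)
  90m^3+120m^2+1770m+19680 = ((81/10)m+216/5)((100/9)m^2−(400/9)m+4100/9) + (0)
Last nonzero remainder: (100/9)m^2−(400/9)m+4100/9. Dividing through by 100/9 gives the monic gcd m^2−4m+41.

41−4m+m^2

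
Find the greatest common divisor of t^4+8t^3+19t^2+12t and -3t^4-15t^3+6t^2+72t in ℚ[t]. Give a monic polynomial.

t^3+7t^2+12t

Euclidean algorithm in ℚ[t]:
  t^4+8t^3+19t^2+12t = (-1/3)(-3t^4-15t^3+6t^2+72t) + (3t^3+21t^2+36t)
  -3t^4-15t^3+6t^2+72t = (-t+2)(3t^3+21t^2+36t) + (0)
Last nonzero remainder: 3t^3+21t^2+36t. Dividing through by 3 gives the monic gcd t^3+7t^2+12t.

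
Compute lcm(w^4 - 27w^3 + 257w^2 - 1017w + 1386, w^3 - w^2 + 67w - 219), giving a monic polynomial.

Euclidean algorithm in ℚ[w]:
  w^4 - 27w^3 + 257w^2 - 1017w + 1386 = (w - 26)(w^3 - w^2 + 67w - 219) + (164w^2 + 944w - 4308)
  w^3 - w^2 + 67w - 219 = ((1/164)w - 277/6724)(164w^2 + 944w - 4308) + ((222156/1681)w - 666468/1681)
  164w^2 + 944w - 4308 = ((68921/55539)w + 603479/55539)((222156/1681)w - 666468/1681) + (0)
Last nonzero remainder: (222156/1681)w - 666468/1681. Dividing through by 222156/1681 gives the monic gcd w - 3.
Then lcm(f, g) = f·g / gcd(f, g); expanding and making the result monic gives the answer.

w^6 - 25w^5 + 276w^4 - 2474w^3 + 18113w^2 - 71469w + 101178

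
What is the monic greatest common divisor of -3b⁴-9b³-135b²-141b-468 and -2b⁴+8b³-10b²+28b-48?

Apply the Euclidean algorithm:
  -3b⁴-9b³-135b²-141b-468 = (3/2)(-2b⁴+8b³-10b²+28b-48) + (-21b³-120b²-183b-396)
  -2b⁴+8b³-10b²+28b-48 = ((2/21)b-136/147)(-21b³-120b²-183b-396) + (-(5076/49)b²-(5076/49)b-20304/49)
  -21b³-120b²-183b-396 = ((343/1692)b+539/564)(-(5076/49)b²-(5076/49)b-20304/49) + (0)
Last nonzero remainder: -(5076/49)b²-(5076/49)b-20304/49. Dividing through by -5076/49 gives the monic gcd b²+b+4.

b²+b+4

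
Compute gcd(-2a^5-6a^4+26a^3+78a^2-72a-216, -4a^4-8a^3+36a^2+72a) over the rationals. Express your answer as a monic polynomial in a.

Repeated division with remainder:
  -2a^5-6a^4+26a^3+78a^2-72a-216 = ((1/2)a+1/2)(-4a^4-8a^3+36a^2+72a) + (12a^3+24a^2-108a-216)
  -4a^4-8a^3+36a^2+72a = (-(1/3)a)(12a^3+24a^2-108a-216) + (0)
Last nonzero remainder: 12a^3+24a^2-108a-216. Dividing through by 12 gives the monic gcd a^3+2a^2-9a-18.

a^3+2a^2-9a-18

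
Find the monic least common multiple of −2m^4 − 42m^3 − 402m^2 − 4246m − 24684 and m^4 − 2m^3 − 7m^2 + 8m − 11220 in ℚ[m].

m^6 + 20m^5 + 70m^4 − 388m^3 − 11891m^2 − 245872m − 1357620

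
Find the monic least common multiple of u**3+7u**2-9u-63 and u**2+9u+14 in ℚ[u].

Repeated division with remainder:
  u**3+7u**2-9u-63 = (u-2)(u**2+9u+14) + (-5u-35)
  u**2+9u+14 = (-(1/5)u-2/5)(-5u-35) + (0)
Last nonzero remainder: -5u-35. Dividing through by -5 gives the monic gcd u+7.
Then lcm(f, g) = f·g / gcd(f, g); expanding and making the result monic gives the answer.

u**4+9u**3+5u**2-81u-126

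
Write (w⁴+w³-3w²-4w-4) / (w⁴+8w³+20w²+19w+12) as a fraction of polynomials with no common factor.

By polynomial division,
  w⁴+w³-3w²-4w-4 = (w⁴+8w³+20w²+19w+12) + (-7w³-23w²-23w-16)
  w⁴+8w³+20w²+19w+12 = (-(1/7)w-33/49)(-7w³-23w²-23w-16) + ((60/49)w²+(60/49)w+60/49)
  -7w³-23w²-23w-16 = (-(343/60)w-196/15)((60/49)w²+(60/49)w+60/49) + (0)
Last nonzero remainder: (60/49)w²+(60/49)w+60/49. Dividing through by 60/49 gives the monic gcd w²+w+1.
Cancel w²+w+1 from numerator and denominator to get the reduced form.

(w²-4)/(w²+7w+12)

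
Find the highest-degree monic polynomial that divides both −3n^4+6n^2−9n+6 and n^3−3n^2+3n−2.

n^2−n+1

Apply the Euclidean algorithm:
  −3n^4+6n^2−9n+6 = (−3n−9)(n^3−3n^2+3n−2) + (−12n^2+12n−12)
  n^3−3n^2+3n−2 = (−(1/12)n+1/6)(−12n^2+12n−12) + (0)
Last nonzero remainder: −12n^2+12n−12. Dividing through by −12 gives the monic gcd n^2−n+1.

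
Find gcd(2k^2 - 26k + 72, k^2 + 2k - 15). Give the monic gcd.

1

Apply the Euclidean algorithm:
  2k^2 - 26k + 72 = (2)(k^2 + 2k - 15) + (-30k + 102)
  k^2 + 2k - 15 = (-(1/30)k - 9/50)(-30k + 102) + (84/25)
  -30k + 102 = (-(125/14)k + 425/14)(84/25) + (0)
The last nonzero remainder is the constant 84/25, so the polynomials are coprime and gcd = 1.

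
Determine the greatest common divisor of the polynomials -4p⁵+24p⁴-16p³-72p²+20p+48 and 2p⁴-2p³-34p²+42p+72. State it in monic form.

p²-2p-3

Apply the Euclidean algorithm:
  -4p⁵+24p⁴-16p³-72p²+20p+48 = (-2p+10)(2p⁴-2p³-34p²+42p+72) + (-64p³+352p²-256p-672)
  2p⁴-2p³-34p²+42p+72 = (-(1/32)p-9/64)(-64p³+352p²-256p-672) + ((15/2)p²-15p-45/2)
  -64p³+352p²-256p-672 = (-(128/15)p+448/15)((15/2)p²-15p-45/2) + (0)
Last nonzero remainder: (15/2)p²-15p-45/2. Dividing through by 15/2 gives the monic gcd p²-2p-3.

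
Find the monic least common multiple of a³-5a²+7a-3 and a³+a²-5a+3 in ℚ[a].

By polynomial division,
  a³-5a²+7a-3 = (a³+a²-5a+3) + (-6a²+12a-6)
  a³+a²-5a+3 = (-(1/6)a-1/2)(-6a²+12a-6) + (0)
Last nonzero remainder: -6a²+12a-6. Dividing through by -6 gives the monic gcd a²-2a+1.
Then lcm(f, g) = f·g / gcd(f, g); expanding and making the result monic gives the answer.

a⁴-2a³-8a²+18a-9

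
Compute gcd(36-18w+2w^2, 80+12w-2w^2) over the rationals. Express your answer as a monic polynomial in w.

1

By polynomial division,
  2w^2-18w+36 = (-1)(-2w^2+12w+80) + (-6w+116)
  -2w^2+12w+80 = ((1/3)w+40/9)(-6w+116) + (-3920/9)
  -6w+116 = ((27/1960)w-261/980)(-3920/9) + (0)
The last nonzero remainder is the constant -3920/9, so the polynomials are coprime and gcd = 1.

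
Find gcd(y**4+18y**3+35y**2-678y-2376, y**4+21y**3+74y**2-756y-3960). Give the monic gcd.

y**2+5y-66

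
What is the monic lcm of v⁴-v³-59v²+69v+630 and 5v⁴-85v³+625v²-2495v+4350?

v⁶-7v⁵-24v⁴+394v³-1495v²-1779v+18270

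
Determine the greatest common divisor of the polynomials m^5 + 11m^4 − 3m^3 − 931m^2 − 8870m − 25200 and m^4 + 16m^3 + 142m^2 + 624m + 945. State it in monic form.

m^3 + 13m^2 + 103m + 315

Euclidean algorithm in ℚ[m]:
  m^5 + 11m^4 − 3m^3 − 931m^2 − 8870m − 25200 = (m − 5)(m^4 + 16m^3 + 142m^2 + 624m + 945) + (−65m^3 − 845m^2 − 6695m − 20475)
  m^4 + 16m^3 + 142m^2 + 624m + 945 = (−(1/65)m − 3/65)(−65m^3 − 845m^2 − 6695m − 20475) + (0)
Last nonzero remainder: −65m^3 − 845m^2 − 6695m − 20475. Dividing through by −65 gives the monic gcd m^3 + 13m^2 + 103m + 315.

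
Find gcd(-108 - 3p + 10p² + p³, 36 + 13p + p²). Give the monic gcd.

Euclidean algorithm in ℚ[p]:
  p³ + 10p² - 3p - 108 = (p - 3)(p² + 13p + 36) + (0)
The last nonzero remainder p² + 13p + 36 is already monic.

36 + 13p + p²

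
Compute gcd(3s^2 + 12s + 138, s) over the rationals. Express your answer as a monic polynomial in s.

Euclidean algorithm in ℚ[s]:
  3s^2 + 12s + 138 = (3s + 12)(s) + (138)
  s = ((1/138)s)(138) + (0)
The last nonzero remainder is the constant 138, so the polynomials are coprime and gcd = 1.

1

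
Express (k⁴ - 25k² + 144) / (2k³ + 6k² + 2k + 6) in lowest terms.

(k³ - 3k² - 16k + 48)/(2k² + 2)

Repeated division with remainder:
  k⁴ - 25k² + 144 = ((1/2)k - 3/2)(2k³ + 6k² + 2k + 6) + (-17k² + 153)
  2k³ + 6k² + 2k + 6 = (-(2/17)k - 6/17)(-17k² + 153) + (20k + 60)
  -17k² + 153 = (-(17/20)k + 51/20)(20k + 60) + (0)
Last nonzero remainder: 20k + 60. Dividing through by 20 gives the monic gcd k + 3.
Cancel k + 3 from numerator and denominator to get the reduced form.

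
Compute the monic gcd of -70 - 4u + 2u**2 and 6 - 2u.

1

By polynomial division,
  2u**2 - 4u - 70 = (-u - 1)(-2u + 6) + (-64)
  -2u + 6 = ((1/32)u - 3/32)(-64) + (0)
The last nonzero remainder is the constant -64, so the polynomials are coprime and gcd = 1.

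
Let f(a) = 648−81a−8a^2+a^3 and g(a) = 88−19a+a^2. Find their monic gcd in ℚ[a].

−8+a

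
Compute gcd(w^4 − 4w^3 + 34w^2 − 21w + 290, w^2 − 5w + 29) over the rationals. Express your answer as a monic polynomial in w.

w^2 − 5w + 29

By polynomial division,
  w^4 − 4w^3 + 34w^2 − 21w + 290 = (w^2 + w + 10)(w^2 − 5w + 29) + (0)
The last nonzero remainder w^2 − 5w + 29 is already monic.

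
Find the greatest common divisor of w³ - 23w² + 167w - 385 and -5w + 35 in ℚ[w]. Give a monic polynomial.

w - 7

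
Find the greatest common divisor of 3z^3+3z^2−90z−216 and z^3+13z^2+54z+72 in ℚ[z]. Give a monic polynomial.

z^2+7z+12

Euclidean algorithm in ℚ[z]:
  3z^3+3z^2−90z−216 = (3)(z^3+13z^2+54z+72) + (−36z^2−252z−432)
  z^3+13z^2+54z+72 = (−(1/36)z−1/6)(−36z^2−252z−432) + (0)
Last nonzero remainder: −36z^2−252z−432. Dividing through by −36 gives the monic gcd z^2+7z+12.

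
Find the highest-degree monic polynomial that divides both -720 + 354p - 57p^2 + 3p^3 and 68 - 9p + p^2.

1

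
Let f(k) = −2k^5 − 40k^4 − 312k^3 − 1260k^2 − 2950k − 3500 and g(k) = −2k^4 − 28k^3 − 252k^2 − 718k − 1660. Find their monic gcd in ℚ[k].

k^2 + 3k + 10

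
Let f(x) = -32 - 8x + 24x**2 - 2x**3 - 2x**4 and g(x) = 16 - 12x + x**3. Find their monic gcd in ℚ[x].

16 - 12x + x**3

By polynomial division,
  -2x**4 - 2x**3 + 24x**2 - 8x - 32 = (-2x - 2)(x**3 - 12x + 16) + (0)
The last nonzero remainder x**3 - 12x + 16 is already monic.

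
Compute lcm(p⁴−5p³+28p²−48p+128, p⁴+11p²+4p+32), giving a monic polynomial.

p⁶−4p⁵+27p⁴−40p³+192p²−64p+512

By polynomial division,
  p⁴−5p³+28p²−48p+128 = (p⁴+11p²+4p+32) + (−5p³+17p²−52p+96)
  p⁴+11p²+4p+32 = (−(1/5)p−17/25)(−5p³+17p²−52p+96) + ((304/25)p²−(304/25)p+2432/25)
  −5p³+17p²−52p+96 = (−(125/304)p+75/76)((304/25)p²−(304/25)p+2432/25) + (0)
Last nonzero remainder: (304/25)p²−(304/25)p+2432/25. Dividing through by 304/25 gives the monic gcd p²−p+8.
Then lcm(f, g) = f·g / gcd(f, g); expanding and making the result monic gives the answer.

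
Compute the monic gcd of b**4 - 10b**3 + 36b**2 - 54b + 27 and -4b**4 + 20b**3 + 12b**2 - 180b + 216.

Repeated division with remainder:
  b**4 - 10b**3 + 36b**2 - 54b + 27 = (-1/4)(-4b**4 + 20b**3 + 12b**2 - 180b + 216) + (-5b**3 + 39b**2 - 99b + 81)
  -4b**4 + 20b**3 + 12b**2 - 180b + 216 = ((4/5)b + 56/25)(-5b**3 + 39b**2 - 99b + 81) + ((96/25)b**2 - (576/25)b + 864/25)
  -5b**3 + 39b**2 - 99b + 81 = (-(125/96)b + 75/32)((96/25)b**2 - (576/25)b + 864/25) + (0)
Last nonzero remainder: (96/25)b**2 - (576/25)b + 864/25. Dividing through by 96/25 gives the monic gcd b**2 - 6b + 9.

b**2 - 6b + 9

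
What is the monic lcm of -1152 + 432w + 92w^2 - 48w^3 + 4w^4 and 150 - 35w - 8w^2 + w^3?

14400 - 3960w - 1978w^2 + 593w^3 + 33w^4 - 17w^5 + w^6

Repeated division with remainder:
  4w^4 - 48w^3 + 92w^2 + 432w - 1152 = (4w - 16)(w^3 - 8w^2 - 35w + 150) + (104w^2 - 728w + 1248)
  w^3 - 8w^2 - 35w + 150 = ((1/104)w - 1/104)(104w^2 - 728w + 1248) + (-54w + 162)
  104w^2 - 728w + 1248 = (-(52/27)w + 208/27)(-54w + 162) + (0)
Last nonzero remainder: -54w + 162. Dividing through by -54 gives the monic gcd w - 3.
Then lcm(f, g) = f·g / gcd(f, g); expanding and making the result monic gives the answer.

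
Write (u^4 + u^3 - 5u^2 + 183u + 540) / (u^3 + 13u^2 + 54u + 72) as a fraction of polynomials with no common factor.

(u^3 - 2u^2 + u + 180)/(u^2 + 10u + 24)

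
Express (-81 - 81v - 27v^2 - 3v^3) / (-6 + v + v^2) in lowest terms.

(-27 - 18v - 3v^2)/(-2 + v)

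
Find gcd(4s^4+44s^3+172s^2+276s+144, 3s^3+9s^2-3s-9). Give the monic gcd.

s^2+4s+3

Repeated division with remainder:
  4s^4+44s^3+172s^2+276s+144 = ((4/3)s+32/3)(3s^3+9s^2-3s-9) + (80s^2+320s+240)
  3s^3+9s^2-3s-9 = ((3/80)s-3/80)(80s^2+320s+240) + (0)
Last nonzero remainder: 80s^2+320s+240. Dividing through by 80 gives the monic gcd s^2+4s+3.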